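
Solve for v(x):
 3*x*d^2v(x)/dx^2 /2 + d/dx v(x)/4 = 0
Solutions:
 v(x) = C1 + C2*x^(5/6)


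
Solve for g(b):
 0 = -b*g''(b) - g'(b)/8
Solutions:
 g(b) = C1 + C2*b^(7/8)


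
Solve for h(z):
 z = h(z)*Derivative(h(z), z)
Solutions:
 h(z) = -sqrt(C1 + z^2)
 h(z) = sqrt(C1 + z^2)


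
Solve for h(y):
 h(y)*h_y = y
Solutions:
 h(y) = -sqrt(C1 + y^2)
 h(y) = sqrt(C1 + y^2)


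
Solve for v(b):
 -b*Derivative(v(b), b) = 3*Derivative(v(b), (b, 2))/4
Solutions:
 v(b) = C1 + C2*erf(sqrt(6)*b/3)


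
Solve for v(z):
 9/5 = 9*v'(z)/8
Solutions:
 v(z) = C1 + 8*z/5


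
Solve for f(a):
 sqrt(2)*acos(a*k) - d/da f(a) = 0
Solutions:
 f(a) = C1 + sqrt(2)*Piecewise((a*acos(a*k) - sqrt(-a^2*k^2 + 1)/k, Ne(k, 0)), (pi*a/2, True))


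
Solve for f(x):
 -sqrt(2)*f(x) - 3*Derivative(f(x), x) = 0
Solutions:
 f(x) = C1*exp(-sqrt(2)*x/3)


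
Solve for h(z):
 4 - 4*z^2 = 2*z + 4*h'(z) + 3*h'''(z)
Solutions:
 h(z) = C1 + C2*sin(2*sqrt(3)*z/3) + C3*cos(2*sqrt(3)*z/3) - z^3/3 - z^2/4 + 5*z/2


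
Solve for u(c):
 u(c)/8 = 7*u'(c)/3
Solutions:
 u(c) = C1*exp(3*c/56)


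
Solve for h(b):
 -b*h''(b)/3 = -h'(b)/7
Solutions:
 h(b) = C1 + C2*b^(10/7)


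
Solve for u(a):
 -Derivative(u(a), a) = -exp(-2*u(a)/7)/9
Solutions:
 u(a) = 7*log(-sqrt(C1 + a)) - 7*log(21) + 7*log(14)/2
 u(a) = 7*log(C1 + a)/2 - 7*log(21) + 7*log(14)/2


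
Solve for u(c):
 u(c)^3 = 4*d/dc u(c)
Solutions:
 u(c) = -sqrt(2)*sqrt(-1/(C1 + c))
 u(c) = sqrt(2)*sqrt(-1/(C1 + c))


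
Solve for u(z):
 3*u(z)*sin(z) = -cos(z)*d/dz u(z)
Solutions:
 u(z) = C1*cos(z)^3


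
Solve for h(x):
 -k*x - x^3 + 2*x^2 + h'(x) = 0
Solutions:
 h(x) = C1 + k*x^2/2 + x^4/4 - 2*x^3/3


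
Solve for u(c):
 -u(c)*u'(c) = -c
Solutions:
 u(c) = -sqrt(C1 + c^2)
 u(c) = sqrt(C1 + c^2)


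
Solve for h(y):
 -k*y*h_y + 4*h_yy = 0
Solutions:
 h(y) = Piecewise((-sqrt(2)*sqrt(pi)*C1*erf(sqrt(2)*y*sqrt(-k)/4)/sqrt(-k) - C2, (k > 0) | (k < 0)), (-C1*y - C2, True))


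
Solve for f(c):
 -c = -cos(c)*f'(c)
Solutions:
 f(c) = C1 + Integral(c/cos(c), c)


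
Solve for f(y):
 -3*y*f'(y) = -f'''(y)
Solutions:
 f(y) = C1 + Integral(C2*airyai(3^(1/3)*y) + C3*airybi(3^(1/3)*y), y)


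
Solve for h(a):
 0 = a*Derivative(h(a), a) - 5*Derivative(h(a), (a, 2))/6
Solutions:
 h(a) = C1 + C2*erfi(sqrt(15)*a/5)


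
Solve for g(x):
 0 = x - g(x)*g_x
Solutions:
 g(x) = -sqrt(C1 + x^2)
 g(x) = sqrt(C1 + x^2)


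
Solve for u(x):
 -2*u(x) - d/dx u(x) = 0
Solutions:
 u(x) = C1*exp(-2*x)


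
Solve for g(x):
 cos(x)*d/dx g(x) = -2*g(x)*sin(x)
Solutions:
 g(x) = C1*cos(x)^2


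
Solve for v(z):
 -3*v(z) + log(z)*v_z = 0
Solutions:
 v(z) = C1*exp(3*li(z))


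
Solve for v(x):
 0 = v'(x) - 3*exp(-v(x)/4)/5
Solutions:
 v(x) = 4*log(C1 + 3*x/20)


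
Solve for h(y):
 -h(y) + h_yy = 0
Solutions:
 h(y) = C1*exp(-y) + C2*exp(y)


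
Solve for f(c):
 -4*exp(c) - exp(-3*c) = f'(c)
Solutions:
 f(c) = C1 - 4*exp(c) + exp(-3*c)/3


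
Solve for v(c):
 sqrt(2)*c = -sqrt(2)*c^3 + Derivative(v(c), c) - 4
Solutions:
 v(c) = C1 + sqrt(2)*c^4/4 + sqrt(2)*c^2/2 + 4*c


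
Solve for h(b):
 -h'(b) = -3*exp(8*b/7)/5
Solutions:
 h(b) = C1 + 21*exp(8*b/7)/40


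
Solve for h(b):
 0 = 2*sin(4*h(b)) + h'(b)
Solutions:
 h(b) = -acos((-C1 - exp(16*b))/(C1 - exp(16*b)))/4 + pi/2
 h(b) = acos((-C1 - exp(16*b))/(C1 - exp(16*b)))/4


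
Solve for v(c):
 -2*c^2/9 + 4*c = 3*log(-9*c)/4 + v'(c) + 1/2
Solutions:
 v(c) = C1 - 2*c^3/27 + 2*c^2 - 3*c*log(-c)/4 + c*(1 - 6*log(3))/4


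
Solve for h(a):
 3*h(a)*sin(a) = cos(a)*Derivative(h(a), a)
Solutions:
 h(a) = C1/cos(a)^3


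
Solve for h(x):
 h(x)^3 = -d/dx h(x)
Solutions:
 h(x) = -sqrt(2)*sqrt(-1/(C1 - x))/2
 h(x) = sqrt(2)*sqrt(-1/(C1 - x))/2


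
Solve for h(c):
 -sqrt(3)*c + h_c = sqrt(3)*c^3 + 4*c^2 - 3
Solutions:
 h(c) = C1 + sqrt(3)*c^4/4 + 4*c^3/3 + sqrt(3)*c^2/2 - 3*c


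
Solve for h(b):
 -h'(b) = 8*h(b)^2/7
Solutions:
 h(b) = 7/(C1 + 8*b)


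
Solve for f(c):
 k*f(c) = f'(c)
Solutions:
 f(c) = C1*exp(c*k)


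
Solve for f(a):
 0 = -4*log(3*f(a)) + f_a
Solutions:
 -Integral(1/(log(_y) + log(3)), (_y, f(a)))/4 = C1 - a


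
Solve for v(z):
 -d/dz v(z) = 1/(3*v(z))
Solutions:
 v(z) = -sqrt(C1 - 6*z)/3
 v(z) = sqrt(C1 - 6*z)/3


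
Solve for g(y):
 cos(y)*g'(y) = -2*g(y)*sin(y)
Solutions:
 g(y) = C1*cos(y)^2


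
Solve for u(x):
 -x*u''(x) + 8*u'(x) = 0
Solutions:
 u(x) = C1 + C2*x^9


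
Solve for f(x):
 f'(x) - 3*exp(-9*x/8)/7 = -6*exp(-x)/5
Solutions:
 f(x) = C1 + 6*exp(-x)/5 - 8*exp(-9*x/8)/21


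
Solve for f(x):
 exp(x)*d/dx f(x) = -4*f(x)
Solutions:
 f(x) = C1*exp(4*exp(-x))


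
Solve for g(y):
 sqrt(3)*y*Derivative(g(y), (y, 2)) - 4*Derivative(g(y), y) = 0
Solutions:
 g(y) = C1 + C2*y^(1 + 4*sqrt(3)/3)


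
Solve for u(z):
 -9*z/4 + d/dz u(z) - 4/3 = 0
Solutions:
 u(z) = C1 + 9*z^2/8 + 4*z/3


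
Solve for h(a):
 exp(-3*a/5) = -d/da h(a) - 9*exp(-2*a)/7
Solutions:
 h(a) = C1 + 9*exp(-2*a)/14 + 5*exp(-3*a/5)/3


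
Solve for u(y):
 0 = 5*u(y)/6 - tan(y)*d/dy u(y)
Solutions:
 u(y) = C1*sin(y)^(5/6)


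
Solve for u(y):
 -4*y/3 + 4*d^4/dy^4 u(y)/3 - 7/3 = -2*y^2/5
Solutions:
 u(y) = C1 + C2*y + C3*y^2 + C4*y^3 - y^6/1200 + y^5/120 + 7*y^4/96


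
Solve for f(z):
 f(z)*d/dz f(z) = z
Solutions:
 f(z) = -sqrt(C1 + z^2)
 f(z) = sqrt(C1 + z^2)


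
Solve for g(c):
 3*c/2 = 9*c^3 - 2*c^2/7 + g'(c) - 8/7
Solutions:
 g(c) = C1 - 9*c^4/4 + 2*c^3/21 + 3*c^2/4 + 8*c/7


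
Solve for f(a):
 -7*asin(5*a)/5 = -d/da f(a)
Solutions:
 f(a) = C1 + 7*a*asin(5*a)/5 + 7*sqrt(1 - 25*a^2)/25


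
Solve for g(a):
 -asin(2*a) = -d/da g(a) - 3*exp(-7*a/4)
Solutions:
 g(a) = C1 + a*asin(2*a) + sqrt(1 - 4*a^2)/2 + 12*exp(-7*a/4)/7


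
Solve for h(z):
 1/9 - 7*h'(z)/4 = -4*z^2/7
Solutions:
 h(z) = C1 + 16*z^3/147 + 4*z/63


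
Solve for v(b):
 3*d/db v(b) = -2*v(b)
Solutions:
 v(b) = C1*exp(-2*b/3)


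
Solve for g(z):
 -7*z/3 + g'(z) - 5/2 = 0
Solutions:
 g(z) = C1 + 7*z^2/6 + 5*z/2


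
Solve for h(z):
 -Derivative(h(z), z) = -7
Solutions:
 h(z) = C1 + 7*z


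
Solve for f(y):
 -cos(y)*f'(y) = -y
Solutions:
 f(y) = C1 + Integral(y/cos(y), y)


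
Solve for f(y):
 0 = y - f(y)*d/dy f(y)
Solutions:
 f(y) = -sqrt(C1 + y^2)
 f(y) = sqrt(C1 + y^2)


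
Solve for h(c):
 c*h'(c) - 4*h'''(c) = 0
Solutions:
 h(c) = C1 + Integral(C2*airyai(2^(1/3)*c/2) + C3*airybi(2^(1/3)*c/2), c)


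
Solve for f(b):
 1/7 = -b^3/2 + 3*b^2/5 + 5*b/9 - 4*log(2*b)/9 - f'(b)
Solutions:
 f(b) = C1 - b^4/8 + b^3/5 + 5*b^2/18 - 4*b*log(b)/9 - 4*b*log(2)/9 + 19*b/63


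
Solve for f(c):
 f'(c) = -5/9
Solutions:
 f(c) = C1 - 5*c/9


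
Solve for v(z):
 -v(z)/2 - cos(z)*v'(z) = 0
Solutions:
 v(z) = C1*(sin(z) - 1)^(1/4)/(sin(z) + 1)^(1/4)


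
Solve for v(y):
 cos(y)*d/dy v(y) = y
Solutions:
 v(y) = C1 + Integral(y/cos(y), y)


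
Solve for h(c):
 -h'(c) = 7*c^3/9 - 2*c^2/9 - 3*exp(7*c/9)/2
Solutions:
 h(c) = C1 - 7*c^4/36 + 2*c^3/27 + 27*exp(7*c/9)/14


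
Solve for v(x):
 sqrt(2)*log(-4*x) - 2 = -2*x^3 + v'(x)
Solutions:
 v(x) = C1 + x^4/2 + sqrt(2)*x*log(-x) + x*(-2 - sqrt(2) + 2*sqrt(2)*log(2))


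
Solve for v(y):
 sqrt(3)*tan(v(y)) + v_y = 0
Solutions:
 v(y) = pi - asin(C1*exp(-sqrt(3)*y))
 v(y) = asin(C1*exp(-sqrt(3)*y))


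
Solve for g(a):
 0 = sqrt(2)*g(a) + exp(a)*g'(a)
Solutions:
 g(a) = C1*exp(sqrt(2)*exp(-a))


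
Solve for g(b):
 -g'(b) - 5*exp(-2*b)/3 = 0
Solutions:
 g(b) = C1 + 5*exp(-2*b)/6


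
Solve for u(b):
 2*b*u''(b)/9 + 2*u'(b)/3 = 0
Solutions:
 u(b) = C1 + C2/b^2


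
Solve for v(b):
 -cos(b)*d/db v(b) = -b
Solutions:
 v(b) = C1 + Integral(b/cos(b), b)


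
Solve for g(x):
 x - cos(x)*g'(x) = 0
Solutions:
 g(x) = C1 + Integral(x/cos(x), x)


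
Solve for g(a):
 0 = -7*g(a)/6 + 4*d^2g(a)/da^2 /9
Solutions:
 g(a) = C1*exp(-sqrt(42)*a/4) + C2*exp(sqrt(42)*a/4)


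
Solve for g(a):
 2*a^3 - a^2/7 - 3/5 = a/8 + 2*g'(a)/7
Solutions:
 g(a) = C1 + 7*a^4/4 - a^3/6 - 7*a^2/32 - 21*a/10


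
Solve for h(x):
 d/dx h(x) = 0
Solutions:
 h(x) = C1


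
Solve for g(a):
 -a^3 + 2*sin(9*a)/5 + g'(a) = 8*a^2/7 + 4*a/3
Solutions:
 g(a) = C1 + a^4/4 + 8*a^3/21 + 2*a^2/3 + 2*cos(9*a)/45


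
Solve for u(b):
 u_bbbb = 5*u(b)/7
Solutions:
 u(b) = C1*exp(-5^(1/4)*7^(3/4)*b/7) + C2*exp(5^(1/4)*7^(3/4)*b/7) + C3*sin(5^(1/4)*7^(3/4)*b/7) + C4*cos(5^(1/4)*7^(3/4)*b/7)


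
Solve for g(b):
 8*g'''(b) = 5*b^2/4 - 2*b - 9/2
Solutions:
 g(b) = C1 + C2*b + C3*b^2 + b^5/384 - b^4/96 - 3*b^3/32


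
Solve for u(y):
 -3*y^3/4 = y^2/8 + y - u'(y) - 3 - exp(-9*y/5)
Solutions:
 u(y) = C1 + 3*y^4/16 + y^3/24 + y^2/2 - 3*y + 5*exp(-9*y/5)/9


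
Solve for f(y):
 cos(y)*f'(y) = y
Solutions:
 f(y) = C1 + Integral(y/cos(y), y)


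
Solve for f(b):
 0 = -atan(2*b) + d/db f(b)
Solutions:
 f(b) = C1 + b*atan(2*b) - log(4*b^2 + 1)/4


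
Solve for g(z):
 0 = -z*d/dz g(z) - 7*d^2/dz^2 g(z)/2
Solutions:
 g(z) = C1 + C2*erf(sqrt(7)*z/7)


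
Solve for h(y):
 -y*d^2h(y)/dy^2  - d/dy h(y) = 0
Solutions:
 h(y) = C1 + C2*log(y)


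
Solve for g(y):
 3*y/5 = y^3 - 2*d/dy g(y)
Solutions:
 g(y) = C1 + y^4/8 - 3*y^2/20


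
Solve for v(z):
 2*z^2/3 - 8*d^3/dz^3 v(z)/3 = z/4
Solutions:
 v(z) = C1 + C2*z + C3*z^2 + z^5/240 - z^4/256


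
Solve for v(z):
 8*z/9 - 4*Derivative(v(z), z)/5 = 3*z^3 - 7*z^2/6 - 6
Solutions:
 v(z) = C1 - 15*z^4/16 + 35*z^3/72 + 5*z^2/9 + 15*z/2


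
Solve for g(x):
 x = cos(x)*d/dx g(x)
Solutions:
 g(x) = C1 + Integral(x/cos(x), x)


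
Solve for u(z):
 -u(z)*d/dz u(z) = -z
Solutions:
 u(z) = -sqrt(C1 + z^2)
 u(z) = sqrt(C1 + z^2)


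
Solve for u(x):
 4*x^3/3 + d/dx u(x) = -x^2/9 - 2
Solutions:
 u(x) = C1 - x^4/3 - x^3/27 - 2*x


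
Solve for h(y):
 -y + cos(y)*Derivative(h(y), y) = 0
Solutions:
 h(y) = C1 + Integral(y/cos(y), y)


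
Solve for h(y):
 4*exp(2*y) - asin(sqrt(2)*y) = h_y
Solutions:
 h(y) = C1 - y*asin(sqrt(2)*y) - sqrt(2)*sqrt(1 - 2*y^2)/2 + 2*exp(2*y)


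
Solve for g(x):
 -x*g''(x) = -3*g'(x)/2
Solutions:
 g(x) = C1 + C2*x^(5/2)


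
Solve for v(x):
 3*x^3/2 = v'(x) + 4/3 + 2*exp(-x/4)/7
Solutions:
 v(x) = C1 + 3*x^4/8 - 4*x/3 + 8*exp(-x/4)/7


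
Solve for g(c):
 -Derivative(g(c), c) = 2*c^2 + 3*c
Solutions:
 g(c) = C1 - 2*c^3/3 - 3*c^2/2


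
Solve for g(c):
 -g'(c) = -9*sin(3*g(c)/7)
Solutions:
 -9*c + 7*log(cos(3*g(c)/7) - 1)/6 - 7*log(cos(3*g(c)/7) + 1)/6 = C1


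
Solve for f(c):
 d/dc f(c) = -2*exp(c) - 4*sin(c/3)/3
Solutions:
 f(c) = C1 - 2*exp(c) + 4*cos(c/3)


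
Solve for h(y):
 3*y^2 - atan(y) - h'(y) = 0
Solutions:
 h(y) = C1 + y^3 - y*atan(y) + log(y^2 + 1)/2


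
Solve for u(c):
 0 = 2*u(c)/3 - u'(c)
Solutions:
 u(c) = C1*exp(2*c/3)


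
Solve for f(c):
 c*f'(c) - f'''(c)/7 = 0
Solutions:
 f(c) = C1 + Integral(C2*airyai(7^(1/3)*c) + C3*airybi(7^(1/3)*c), c)


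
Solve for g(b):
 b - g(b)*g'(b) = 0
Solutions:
 g(b) = -sqrt(C1 + b^2)
 g(b) = sqrt(C1 + b^2)


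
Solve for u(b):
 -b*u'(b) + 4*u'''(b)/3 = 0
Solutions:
 u(b) = C1 + Integral(C2*airyai(6^(1/3)*b/2) + C3*airybi(6^(1/3)*b/2), b)


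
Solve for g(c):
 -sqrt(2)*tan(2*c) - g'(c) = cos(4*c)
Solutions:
 g(c) = C1 + sqrt(2)*log(cos(2*c))/2 - sin(4*c)/4


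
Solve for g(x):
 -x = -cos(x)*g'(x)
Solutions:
 g(x) = C1 + Integral(x/cos(x), x)


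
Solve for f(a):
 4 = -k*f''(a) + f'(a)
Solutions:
 f(a) = C1 + C2*exp(a/k) + 4*a


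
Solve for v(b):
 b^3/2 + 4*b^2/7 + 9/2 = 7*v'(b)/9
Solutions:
 v(b) = C1 + 9*b^4/56 + 12*b^3/49 + 81*b/14


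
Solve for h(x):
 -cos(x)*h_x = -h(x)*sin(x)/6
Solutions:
 h(x) = C1/cos(x)^(1/6)


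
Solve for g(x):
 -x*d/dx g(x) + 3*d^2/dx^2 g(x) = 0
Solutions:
 g(x) = C1 + C2*erfi(sqrt(6)*x/6)


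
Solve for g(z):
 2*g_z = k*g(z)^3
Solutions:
 g(z) = -sqrt(-1/(C1 + k*z))
 g(z) = sqrt(-1/(C1 + k*z))


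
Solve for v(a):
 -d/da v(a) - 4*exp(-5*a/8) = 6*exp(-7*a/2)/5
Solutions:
 v(a) = C1 + 12*exp(-7*a/2)/35 + 32*exp(-5*a/8)/5


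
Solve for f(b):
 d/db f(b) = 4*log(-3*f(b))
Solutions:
 -Integral(1/(log(-_y) + log(3)), (_y, f(b)))/4 = C1 - b


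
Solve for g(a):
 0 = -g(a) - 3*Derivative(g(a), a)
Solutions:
 g(a) = C1*exp(-a/3)


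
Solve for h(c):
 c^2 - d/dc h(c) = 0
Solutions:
 h(c) = C1 + c^3/3


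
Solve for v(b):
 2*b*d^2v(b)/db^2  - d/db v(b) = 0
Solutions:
 v(b) = C1 + C2*b^(3/2)


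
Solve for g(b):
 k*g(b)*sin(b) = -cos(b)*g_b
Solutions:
 g(b) = C1*exp(k*log(cos(b)))


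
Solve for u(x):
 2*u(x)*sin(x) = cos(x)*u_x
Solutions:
 u(x) = C1/cos(x)^2


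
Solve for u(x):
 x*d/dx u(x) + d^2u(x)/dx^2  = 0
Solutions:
 u(x) = C1 + C2*erf(sqrt(2)*x/2)


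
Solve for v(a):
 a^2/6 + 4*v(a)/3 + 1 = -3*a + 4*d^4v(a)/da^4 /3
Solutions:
 v(a) = C1*exp(-a) + C2*exp(a) + C3*sin(a) + C4*cos(a) - a^2/8 - 9*a/4 - 3/4


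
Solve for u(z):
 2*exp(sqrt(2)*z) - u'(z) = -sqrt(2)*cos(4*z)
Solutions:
 u(z) = C1 + sqrt(2)*exp(sqrt(2)*z) + sqrt(2)*sin(4*z)/4


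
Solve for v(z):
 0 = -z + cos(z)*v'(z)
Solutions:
 v(z) = C1 + Integral(z/cos(z), z)


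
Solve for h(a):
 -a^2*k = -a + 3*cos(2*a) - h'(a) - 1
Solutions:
 h(a) = C1 + a^3*k/3 - a^2/2 - a + 3*sin(2*a)/2


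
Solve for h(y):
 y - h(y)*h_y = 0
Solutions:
 h(y) = -sqrt(C1 + y^2)
 h(y) = sqrt(C1 + y^2)


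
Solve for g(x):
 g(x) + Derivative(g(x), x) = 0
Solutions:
 g(x) = C1*exp(-x)


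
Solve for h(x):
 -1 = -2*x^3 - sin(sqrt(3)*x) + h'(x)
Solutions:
 h(x) = C1 + x^4/2 - x - sqrt(3)*cos(sqrt(3)*x)/3


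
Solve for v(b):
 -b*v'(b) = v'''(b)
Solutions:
 v(b) = C1 + Integral(C2*airyai(-b) + C3*airybi(-b), b)


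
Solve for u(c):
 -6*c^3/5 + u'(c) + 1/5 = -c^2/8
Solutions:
 u(c) = C1 + 3*c^4/10 - c^3/24 - c/5


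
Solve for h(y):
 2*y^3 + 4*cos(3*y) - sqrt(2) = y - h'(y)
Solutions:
 h(y) = C1 - y^4/2 + y^2/2 + sqrt(2)*y - 4*sin(3*y)/3


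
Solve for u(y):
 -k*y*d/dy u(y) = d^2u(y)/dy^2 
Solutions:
 u(y) = Piecewise((-sqrt(2)*sqrt(pi)*C1*erf(sqrt(2)*sqrt(k)*y/2)/(2*sqrt(k)) - C2, (k > 0) | (k < 0)), (-C1*y - C2, True))


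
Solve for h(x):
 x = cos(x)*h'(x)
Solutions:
 h(x) = C1 + Integral(x/cos(x), x)


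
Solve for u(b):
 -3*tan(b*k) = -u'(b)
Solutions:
 u(b) = C1 + 3*Piecewise((-log(cos(b*k))/k, Ne(k, 0)), (0, True))


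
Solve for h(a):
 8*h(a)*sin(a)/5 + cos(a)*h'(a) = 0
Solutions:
 h(a) = C1*cos(a)^(8/5)


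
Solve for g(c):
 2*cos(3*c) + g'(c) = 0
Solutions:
 g(c) = C1 - 2*sin(3*c)/3


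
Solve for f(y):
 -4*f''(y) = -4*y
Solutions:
 f(y) = C1 + C2*y + y^3/6


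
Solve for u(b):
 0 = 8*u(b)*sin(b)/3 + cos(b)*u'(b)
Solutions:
 u(b) = C1*cos(b)^(8/3)


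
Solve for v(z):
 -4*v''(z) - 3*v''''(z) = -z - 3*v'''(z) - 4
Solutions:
 v(z) = C1 + C2*z + z^3/24 + 19*z^2/32 + (C3*sin(sqrt(39)*z/6) + C4*cos(sqrt(39)*z/6))*exp(z/2)


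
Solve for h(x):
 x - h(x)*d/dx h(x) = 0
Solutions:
 h(x) = -sqrt(C1 + x^2)
 h(x) = sqrt(C1 + x^2)


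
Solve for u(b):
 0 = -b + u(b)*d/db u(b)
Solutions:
 u(b) = -sqrt(C1 + b^2)
 u(b) = sqrt(C1 + b^2)


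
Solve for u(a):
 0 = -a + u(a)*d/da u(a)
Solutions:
 u(a) = -sqrt(C1 + a^2)
 u(a) = sqrt(C1 + a^2)


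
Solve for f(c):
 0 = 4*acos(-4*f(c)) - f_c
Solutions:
 Integral(1/acos(-4*_y), (_y, f(c))) = C1 + 4*c


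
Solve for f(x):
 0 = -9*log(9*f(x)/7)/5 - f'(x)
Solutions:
 5*Integral(1/(log(_y) - log(7) + 2*log(3)), (_y, f(x)))/9 = C1 - x


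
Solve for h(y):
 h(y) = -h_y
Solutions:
 h(y) = C1*exp(-y)


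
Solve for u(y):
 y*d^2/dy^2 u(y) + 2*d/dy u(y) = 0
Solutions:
 u(y) = C1 + C2/y


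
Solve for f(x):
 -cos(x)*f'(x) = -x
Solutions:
 f(x) = C1 + Integral(x/cos(x), x)


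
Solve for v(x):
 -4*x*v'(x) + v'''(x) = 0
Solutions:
 v(x) = C1 + Integral(C2*airyai(2^(2/3)*x) + C3*airybi(2^(2/3)*x), x)


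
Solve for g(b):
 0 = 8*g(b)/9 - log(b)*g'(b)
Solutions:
 g(b) = C1*exp(8*li(b)/9)


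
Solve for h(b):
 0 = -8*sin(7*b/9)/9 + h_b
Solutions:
 h(b) = C1 - 8*cos(7*b/9)/7


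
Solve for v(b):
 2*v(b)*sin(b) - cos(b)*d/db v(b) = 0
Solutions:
 v(b) = C1/cos(b)^2


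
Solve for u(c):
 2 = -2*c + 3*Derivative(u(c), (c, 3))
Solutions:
 u(c) = C1 + C2*c + C3*c^2 + c^4/36 + c^3/9


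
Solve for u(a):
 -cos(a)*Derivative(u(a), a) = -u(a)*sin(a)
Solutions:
 u(a) = C1/cos(a)


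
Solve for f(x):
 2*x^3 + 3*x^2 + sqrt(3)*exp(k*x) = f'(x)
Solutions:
 f(x) = C1 + x^4/2 + x^3 + sqrt(3)*exp(k*x)/k


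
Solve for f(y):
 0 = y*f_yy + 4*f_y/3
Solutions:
 f(y) = C1 + C2/y^(1/3)


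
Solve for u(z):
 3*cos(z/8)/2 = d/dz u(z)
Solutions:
 u(z) = C1 + 12*sin(z/8)


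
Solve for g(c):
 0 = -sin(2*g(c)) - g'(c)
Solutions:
 g(c) = pi - acos((-C1 - exp(4*c))/(C1 - exp(4*c)))/2
 g(c) = acos((-C1 - exp(4*c))/(C1 - exp(4*c)))/2


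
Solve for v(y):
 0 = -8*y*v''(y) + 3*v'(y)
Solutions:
 v(y) = C1 + C2*y^(11/8)


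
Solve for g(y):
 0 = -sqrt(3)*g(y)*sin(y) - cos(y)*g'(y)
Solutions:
 g(y) = C1*cos(y)^(sqrt(3))


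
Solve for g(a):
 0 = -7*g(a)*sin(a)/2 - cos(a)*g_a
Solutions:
 g(a) = C1*cos(a)^(7/2)


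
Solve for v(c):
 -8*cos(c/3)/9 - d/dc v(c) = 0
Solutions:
 v(c) = C1 - 8*sin(c/3)/3


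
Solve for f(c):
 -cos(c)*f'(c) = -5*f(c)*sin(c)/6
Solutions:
 f(c) = C1/cos(c)^(5/6)


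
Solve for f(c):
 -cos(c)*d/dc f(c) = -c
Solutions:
 f(c) = C1 + Integral(c/cos(c), c)


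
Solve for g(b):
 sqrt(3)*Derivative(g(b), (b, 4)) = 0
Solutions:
 g(b) = C1 + C2*b + C3*b^2 + C4*b^3


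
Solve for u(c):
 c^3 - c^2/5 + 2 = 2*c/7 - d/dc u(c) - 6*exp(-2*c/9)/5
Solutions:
 u(c) = C1 - c^4/4 + c^3/15 + c^2/7 - 2*c + 27*exp(-2*c/9)/5


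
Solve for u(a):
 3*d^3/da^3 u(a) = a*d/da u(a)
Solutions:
 u(a) = C1 + Integral(C2*airyai(3^(2/3)*a/3) + C3*airybi(3^(2/3)*a/3), a)


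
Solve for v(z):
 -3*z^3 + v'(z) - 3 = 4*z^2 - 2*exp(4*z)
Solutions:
 v(z) = C1 + 3*z^4/4 + 4*z^3/3 + 3*z - exp(4*z)/2


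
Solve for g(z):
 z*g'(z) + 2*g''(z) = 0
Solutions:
 g(z) = C1 + C2*erf(z/2)


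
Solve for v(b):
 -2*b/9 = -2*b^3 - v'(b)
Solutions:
 v(b) = C1 - b^4/2 + b^2/9


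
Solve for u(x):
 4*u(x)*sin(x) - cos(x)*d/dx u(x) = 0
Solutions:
 u(x) = C1/cos(x)^4


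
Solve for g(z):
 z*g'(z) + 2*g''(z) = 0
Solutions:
 g(z) = C1 + C2*erf(z/2)


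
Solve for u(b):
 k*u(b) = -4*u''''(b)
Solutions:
 u(b) = C1*exp(-sqrt(2)*b*(-k)^(1/4)/2) + C2*exp(sqrt(2)*b*(-k)^(1/4)/2) + C3*exp(-sqrt(2)*I*b*(-k)^(1/4)/2) + C4*exp(sqrt(2)*I*b*(-k)^(1/4)/2)


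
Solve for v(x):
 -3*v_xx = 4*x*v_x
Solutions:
 v(x) = C1 + C2*erf(sqrt(6)*x/3)


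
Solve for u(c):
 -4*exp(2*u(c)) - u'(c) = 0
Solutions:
 u(c) = log(-sqrt(-1/(C1 - 4*c))) - log(2)/2
 u(c) = log(-1/(C1 - 4*c))/2 - log(2)/2


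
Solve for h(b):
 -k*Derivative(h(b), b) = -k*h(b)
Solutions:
 h(b) = C1*exp(b)


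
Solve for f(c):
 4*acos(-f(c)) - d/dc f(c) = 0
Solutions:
 Integral(1/acos(-_y), (_y, f(c))) = C1 + 4*c


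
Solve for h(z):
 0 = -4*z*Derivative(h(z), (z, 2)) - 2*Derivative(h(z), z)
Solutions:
 h(z) = C1 + C2*sqrt(z)


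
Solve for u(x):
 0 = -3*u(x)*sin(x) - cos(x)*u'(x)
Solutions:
 u(x) = C1*cos(x)^3


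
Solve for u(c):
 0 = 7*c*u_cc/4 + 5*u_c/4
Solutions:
 u(c) = C1 + C2*c^(2/7)


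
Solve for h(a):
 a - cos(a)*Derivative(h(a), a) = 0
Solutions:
 h(a) = C1 + Integral(a/cos(a), a)


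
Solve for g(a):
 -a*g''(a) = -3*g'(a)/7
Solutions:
 g(a) = C1 + C2*a^(10/7)


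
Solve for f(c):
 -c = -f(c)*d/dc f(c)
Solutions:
 f(c) = -sqrt(C1 + c^2)
 f(c) = sqrt(C1 + c^2)


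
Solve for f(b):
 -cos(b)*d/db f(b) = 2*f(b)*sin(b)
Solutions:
 f(b) = C1*cos(b)^2


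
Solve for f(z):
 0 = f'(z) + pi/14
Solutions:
 f(z) = C1 - pi*z/14


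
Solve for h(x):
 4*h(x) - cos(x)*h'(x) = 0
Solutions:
 h(x) = C1*(sin(x)^2 + 2*sin(x) + 1)/(sin(x)^2 - 2*sin(x) + 1)


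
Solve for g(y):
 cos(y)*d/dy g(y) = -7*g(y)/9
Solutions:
 g(y) = C1*(sin(y) - 1)^(7/18)/(sin(y) + 1)^(7/18)


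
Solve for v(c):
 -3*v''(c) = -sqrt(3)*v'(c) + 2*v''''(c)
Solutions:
 v(c) = C1 + C2*exp(2^(1/3)*3^(1/6)*c*(-3^(2/3)*(3 + sqrt(15))^(1/3) + 3*2^(1/3)/(3 + sqrt(15))^(1/3))/12)*sin(6^(1/3)*c*(6^(1/3)/(3 + sqrt(15))^(1/3) + (3 + sqrt(15))^(1/3))/4) + C3*exp(2^(1/3)*3^(1/6)*c*(-3^(2/3)*(3 + sqrt(15))^(1/3) + 3*2^(1/3)/(3 + sqrt(15))^(1/3))/12)*cos(6^(1/3)*c*(6^(1/3)/(3 + sqrt(15))^(1/3) + (3 + sqrt(15))^(1/3))/4) + C4*exp(-2^(1/3)*3^(1/6)*c*(-3^(2/3)*(3 + sqrt(15))^(1/3) + 3*2^(1/3)/(3 + sqrt(15))^(1/3))/6)


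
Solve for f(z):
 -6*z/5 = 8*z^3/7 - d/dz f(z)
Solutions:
 f(z) = C1 + 2*z^4/7 + 3*z^2/5


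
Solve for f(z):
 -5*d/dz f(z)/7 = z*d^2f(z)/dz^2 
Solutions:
 f(z) = C1 + C2*z^(2/7)


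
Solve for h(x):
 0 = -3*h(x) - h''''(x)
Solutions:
 h(x) = (C1*sin(sqrt(2)*3^(1/4)*x/2) + C2*cos(sqrt(2)*3^(1/4)*x/2))*exp(-sqrt(2)*3^(1/4)*x/2) + (C3*sin(sqrt(2)*3^(1/4)*x/2) + C4*cos(sqrt(2)*3^(1/4)*x/2))*exp(sqrt(2)*3^(1/4)*x/2)


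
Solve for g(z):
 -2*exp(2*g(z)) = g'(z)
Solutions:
 g(z) = log(-sqrt(-1/(C1 - 2*z))) - log(2)/2
 g(z) = log(-1/(C1 - 2*z))/2 - log(2)/2


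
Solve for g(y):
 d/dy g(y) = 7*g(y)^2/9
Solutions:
 g(y) = -9/(C1 + 7*y)


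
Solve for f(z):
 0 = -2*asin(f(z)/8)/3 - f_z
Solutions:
 Integral(1/asin(_y/8), (_y, f(z))) = C1 - 2*z/3


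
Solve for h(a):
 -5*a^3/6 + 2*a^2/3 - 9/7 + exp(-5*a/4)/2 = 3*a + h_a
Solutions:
 h(a) = C1 - 5*a^4/24 + 2*a^3/9 - 3*a^2/2 - 9*a/7 - 2*exp(-5*a/4)/5


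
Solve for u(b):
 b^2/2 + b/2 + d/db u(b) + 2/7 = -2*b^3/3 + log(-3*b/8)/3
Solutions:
 u(b) = C1 - b^4/6 - b^3/6 - b^2/4 + b*log(-b)/3 + b*(-log(2) - 13/21 + log(3)/3)


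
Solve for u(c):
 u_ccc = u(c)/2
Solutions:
 u(c) = C3*exp(2^(2/3)*c/2) + (C1*sin(2^(2/3)*sqrt(3)*c/4) + C2*cos(2^(2/3)*sqrt(3)*c/4))*exp(-2^(2/3)*c/4)


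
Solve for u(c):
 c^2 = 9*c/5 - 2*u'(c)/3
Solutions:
 u(c) = C1 - c^3/2 + 27*c^2/20


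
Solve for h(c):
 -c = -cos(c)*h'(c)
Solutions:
 h(c) = C1 + Integral(c/cos(c), c)


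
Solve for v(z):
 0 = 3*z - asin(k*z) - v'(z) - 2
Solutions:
 v(z) = C1 + 3*z^2/2 - 2*z - Piecewise((z*asin(k*z) + sqrt(-k^2*z^2 + 1)/k, Ne(k, 0)), (0, True))


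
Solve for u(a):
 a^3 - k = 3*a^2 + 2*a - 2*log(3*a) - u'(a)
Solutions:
 u(a) = C1 - a^4/4 + a^3 + a^2 + a*k - 2*a*log(a) - a*log(9) + 2*a


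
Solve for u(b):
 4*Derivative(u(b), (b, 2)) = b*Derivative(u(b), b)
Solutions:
 u(b) = C1 + C2*erfi(sqrt(2)*b/4)


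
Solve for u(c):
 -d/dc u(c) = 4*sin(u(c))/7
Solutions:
 4*c/7 + log(cos(u(c)) - 1)/2 - log(cos(u(c)) + 1)/2 = C1


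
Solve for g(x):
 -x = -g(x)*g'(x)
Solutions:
 g(x) = -sqrt(C1 + x^2)
 g(x) = sqrt(C1 + x^2)


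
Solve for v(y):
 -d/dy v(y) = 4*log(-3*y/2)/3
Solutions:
 v(y) = C1 - 4*y*log(-y)/3 + 4*y*(-log(3) + log(2) + 1)/3


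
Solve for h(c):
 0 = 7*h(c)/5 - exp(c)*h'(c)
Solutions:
 h(c) = C1*exp(-7*exp(-c)/5)


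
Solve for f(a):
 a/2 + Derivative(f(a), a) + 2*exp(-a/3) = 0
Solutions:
 f(a) = C1 - a^2/4 + 6*exp(-a/3)


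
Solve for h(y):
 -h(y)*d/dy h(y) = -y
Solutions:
 h(y) = -sqrt(C1 + y^2)
 h(y) = sqrt(C1 + y^2)


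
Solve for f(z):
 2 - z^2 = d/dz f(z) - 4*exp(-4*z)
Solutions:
 f(z) = C1 - z^3/3 + 2*z - exp(-4*z)


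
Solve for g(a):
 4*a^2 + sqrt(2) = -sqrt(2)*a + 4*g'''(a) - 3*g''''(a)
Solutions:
 g(a) = C1 + C2*a + C3*a^2 + C4*exp(4*a/3) + a^5/60 + a^4*(sqrt(2) + 6)/96 + a^3*(7*sqrt(2) + 18)/96


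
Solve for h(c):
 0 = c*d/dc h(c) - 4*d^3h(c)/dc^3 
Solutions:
 h(c) = C1 + Integral(C2*airyai(2^(1/3)*c/2) + C3*airybi(2^(1/3)*c/2), c)


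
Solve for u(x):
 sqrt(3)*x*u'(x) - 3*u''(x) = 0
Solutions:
 u(x) = C1 + C2*erfi(sqrt(2)*3^(3/4)*x/6)


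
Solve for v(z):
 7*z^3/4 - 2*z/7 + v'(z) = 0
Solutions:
 v(z) = C1 - 7*z^4/16 + z^2/7


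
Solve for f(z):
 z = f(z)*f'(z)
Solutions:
 f(z) = -sqrt(C1 + z^2)
 f(z) = sqrt(C1 + z^2)


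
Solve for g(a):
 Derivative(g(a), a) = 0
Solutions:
 g(a) = C1


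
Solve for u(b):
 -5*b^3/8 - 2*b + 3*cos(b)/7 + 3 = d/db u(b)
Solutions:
 u(b) = C1 - 5*b^4/32 - b^2 + 3*b + 3*sin(b)/7


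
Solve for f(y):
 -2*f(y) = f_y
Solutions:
 f(y) = C1*exp(-2*y)


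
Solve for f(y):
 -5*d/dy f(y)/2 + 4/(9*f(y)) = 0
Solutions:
 f(y) = -sqrt(C1 + 80*y)/15
 f(y) = sqrt(C1 + 80*y)/15


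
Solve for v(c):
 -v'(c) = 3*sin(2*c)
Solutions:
 v(c) = C1 + 3*cos(2*c)/2


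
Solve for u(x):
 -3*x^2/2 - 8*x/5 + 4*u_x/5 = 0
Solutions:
 u(x) = C1 + 5*x^3/8 + x^2


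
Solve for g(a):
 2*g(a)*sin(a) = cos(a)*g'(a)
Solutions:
 g(a) = C1/cos(a)^2


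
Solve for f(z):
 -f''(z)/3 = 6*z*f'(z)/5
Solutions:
 f(z) = C1 + C2*erf(3*sqrt(5)*z/5)


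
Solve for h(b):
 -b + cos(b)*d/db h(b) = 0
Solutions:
 h(b) = C1 + Integral(b/cos(b), b)


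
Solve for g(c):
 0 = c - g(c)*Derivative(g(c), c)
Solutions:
 g(c) = -sqrt(C1 + c^2)
 g(c) = sqrt(C1 + c^2)


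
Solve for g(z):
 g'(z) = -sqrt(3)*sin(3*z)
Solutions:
 g(z) = C1 + sqrt(3)*cos(3*z)/3


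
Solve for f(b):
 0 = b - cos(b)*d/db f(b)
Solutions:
 f(b) = C1 + Integral(b/cos(b), b)


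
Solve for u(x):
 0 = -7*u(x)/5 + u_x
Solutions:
 u(x) = C1*exp(7*x/5)


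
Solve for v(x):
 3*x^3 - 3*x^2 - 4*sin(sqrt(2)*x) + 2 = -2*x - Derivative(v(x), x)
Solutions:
 v(x) = C1 - 3*x^4/4 + x^3 - x^2 - 2*x - 2*sqrt(2)*cos(sqrt(2)*x)


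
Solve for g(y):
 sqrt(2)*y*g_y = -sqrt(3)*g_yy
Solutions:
 g(y) = C1 + C2*erf(6^(3/4)*y/6)


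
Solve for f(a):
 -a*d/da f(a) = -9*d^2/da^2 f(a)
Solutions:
 f(a) = C1 + C2*erfi(sqrt(2)*a/6)


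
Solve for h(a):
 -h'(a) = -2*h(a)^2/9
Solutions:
 h(a) = -9/(C1 + 2*a)


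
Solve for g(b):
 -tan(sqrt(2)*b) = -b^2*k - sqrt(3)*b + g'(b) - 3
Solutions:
 g(b) = C1 + b^3*k/3 + sqrt(3)*b^2/2 + 3*b + sqrt(2)*log(cos(sqrt(2)*b))/2


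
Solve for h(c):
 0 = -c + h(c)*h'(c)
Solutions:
 h(c) = -sqrt(C1 + c^2)
 h(c) = sqrt(C1 + c^2)


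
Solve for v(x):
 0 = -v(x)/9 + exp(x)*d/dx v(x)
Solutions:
 v(x) = C1*exp(-exp(-x)/9)


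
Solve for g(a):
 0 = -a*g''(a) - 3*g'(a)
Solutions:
 g(a) = C1 + C2/a^2


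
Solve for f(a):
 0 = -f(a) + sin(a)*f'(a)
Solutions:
 f(a) = C1*sqrt(cos(a) - 1)/sqrt(cos(a) + 1)


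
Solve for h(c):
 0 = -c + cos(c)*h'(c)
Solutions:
 h(c) = C1 + Integral(c/cos(c), c)


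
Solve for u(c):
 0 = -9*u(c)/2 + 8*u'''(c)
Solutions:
 u(c) = C3*exp(6^(2/3)*c/4) + (C1*sin(3*2^(2/3)*3^(1/6)*c/8) + C2*cos(3*2^(2/3)*3^(1/6)*c/8))*exp(-6^(2/3)*c/8)


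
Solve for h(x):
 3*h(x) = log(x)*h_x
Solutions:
 h(x) = C1*exp(3*li(x))


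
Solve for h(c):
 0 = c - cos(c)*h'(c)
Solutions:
 h(c) = C1 + Integral(c/cos(c), c)


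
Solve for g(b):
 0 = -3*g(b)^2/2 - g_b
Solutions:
 g(b) = 2/(C1 + 3*b)


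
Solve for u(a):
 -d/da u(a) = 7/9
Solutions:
 u(a) = C1 - 7*a/9


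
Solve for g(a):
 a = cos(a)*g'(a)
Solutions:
 g(a) = C1 + Integral(a/cos(a), a)


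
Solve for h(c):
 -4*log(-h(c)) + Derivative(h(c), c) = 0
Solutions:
 -li(-h(c)) = C1 + 4*c


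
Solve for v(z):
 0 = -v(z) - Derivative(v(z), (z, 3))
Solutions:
 v(z) = C3*exp(-z) + (C1*sin(sqrt(3)*z/2) + C2*cos(sqrt(3)*z/2))*exp(z/2)


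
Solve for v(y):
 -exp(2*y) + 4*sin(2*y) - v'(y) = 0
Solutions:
 v(y) = C1 - exp(2*y)/2 - 2*cos(2*y)


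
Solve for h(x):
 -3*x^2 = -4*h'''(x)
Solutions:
 h(x) = C1 + C2*x + C3*x^2 + x^5/80


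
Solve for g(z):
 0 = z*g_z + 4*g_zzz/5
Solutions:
 g(z) = C1 + Integral(C2*airyai(-10^(1/3)*z/2) + C3*airybi(-10^(1/3)*z/2), z)


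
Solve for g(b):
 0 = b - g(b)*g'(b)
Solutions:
 g(b) = -sqrt(C1 + b^2)
 g(b) = sqrt(C1 + b^2)


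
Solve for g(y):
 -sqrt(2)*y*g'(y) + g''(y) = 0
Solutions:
 g(y) = C1 + C2*erfi(2^(3/4)*y/2)


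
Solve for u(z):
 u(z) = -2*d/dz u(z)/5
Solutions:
 u(z) = C1*exp(-5*z/2)


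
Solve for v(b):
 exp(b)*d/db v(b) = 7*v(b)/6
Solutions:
 v(b) = C1*exp(-7*exp(-b)/6)


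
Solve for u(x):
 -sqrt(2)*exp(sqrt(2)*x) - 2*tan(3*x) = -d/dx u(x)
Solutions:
 u(x) = C1 + exp(sqrt(2)*x) - 2*log(cos(3*x))/3


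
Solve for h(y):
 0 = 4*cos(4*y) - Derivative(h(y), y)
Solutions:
 h(y) = C1 + sin(4*y)


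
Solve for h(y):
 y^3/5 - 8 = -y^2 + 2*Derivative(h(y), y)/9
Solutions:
 h(y) = C1 + 9*y^4/40 + 3*y^3/2 - 36*y


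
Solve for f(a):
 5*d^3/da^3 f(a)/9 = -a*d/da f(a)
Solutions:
 f(a) = C1 + Integral(C2*airyai(-15^(2/3)*a/5) + C3*airybi(-15^(2/3)*a/5), a)


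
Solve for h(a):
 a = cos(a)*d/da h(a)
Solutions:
 h(a) = C1 + Integral(a/cos(a), a)


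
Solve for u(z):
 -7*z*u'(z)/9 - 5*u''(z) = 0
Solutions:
 u(z) = C1 + C2*erf(sqrt(70)*z/30)


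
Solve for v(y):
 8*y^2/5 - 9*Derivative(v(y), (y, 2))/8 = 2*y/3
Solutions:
 v(y) = C1 + C2*y + 16*y^4/135 - 8*y^3/81


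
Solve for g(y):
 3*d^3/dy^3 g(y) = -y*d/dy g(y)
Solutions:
 g(y) = C1 + Integral(C2*airyai(-3^(2/3)*y/3) + C3*airybi(-3^(2/3)*y/3), y)


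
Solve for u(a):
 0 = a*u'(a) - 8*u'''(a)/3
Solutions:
 u(a) = C1 + Integral(C2*airyai(3^(1/3)*a/2) + C3*airybi(3^(1/3)*a/2), a)


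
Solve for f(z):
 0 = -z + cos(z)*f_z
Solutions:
 f(z) = C1 + Integral(z/cos(z), z)


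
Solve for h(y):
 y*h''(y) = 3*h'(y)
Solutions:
 h(y) = C1 + C2*y^4


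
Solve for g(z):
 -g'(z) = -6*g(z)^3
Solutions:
 g(z) = -sqrt(2)*sqrt(-1/(C1 + 6*z))/2
 g(z) = sqrt(2)*sqrt(-1/(C1 + 6*z))/2


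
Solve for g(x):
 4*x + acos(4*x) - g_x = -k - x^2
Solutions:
 g(x) = C1 + k*x + x^3/3 + 2*x^2 + x*acos(4*x) - sqrt(1 - 16*x^2)/4


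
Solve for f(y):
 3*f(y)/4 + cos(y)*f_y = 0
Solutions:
 f(y) = C1*(sin(y) - 1)^(3/8)/(sin(y) + 1)^(3/8)


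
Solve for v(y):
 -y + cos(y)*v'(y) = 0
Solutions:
 v(y) = C1 + Integral(y/cos(y), y)


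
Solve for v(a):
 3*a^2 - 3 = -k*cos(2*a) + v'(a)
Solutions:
 v(a) = C1 + a^3 - 3*a + k*sin(2*a)/2


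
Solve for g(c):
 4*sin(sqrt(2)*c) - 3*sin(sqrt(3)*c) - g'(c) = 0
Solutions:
 g(c) = C1 - 2*sqrt(2)*cos(sqrt(2)*c) + sqrt(3)*cos(sqrt(3)*c)


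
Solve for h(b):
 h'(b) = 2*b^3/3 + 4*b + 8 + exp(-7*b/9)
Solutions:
 h(b) = C1 + b^4/6 + 2*b^2 + 8*b - 9*exp(-7*b/9)/7


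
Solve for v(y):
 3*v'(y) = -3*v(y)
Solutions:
 v(y) = C1*exp(-y)


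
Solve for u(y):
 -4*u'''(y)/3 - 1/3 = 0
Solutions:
 u(y) = C1 + C2*y + C3*y^2 - y^3/24


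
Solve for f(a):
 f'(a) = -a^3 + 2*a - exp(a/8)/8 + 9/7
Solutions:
 f(a) = C1 - a^4/4 + a^2 + 9*a/7 - exp(a)^(1/8)


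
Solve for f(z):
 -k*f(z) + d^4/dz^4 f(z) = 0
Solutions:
 f(z) = C1*exp(-k^(1/4)*z) + C2*exp(k^(1/4)*z) + C3*exp(-I*k^(1/4)*z) + C4*exp(I*k^(1/4)*z)


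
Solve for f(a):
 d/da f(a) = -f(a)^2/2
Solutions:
 f(a) = 2/(C1 + a)


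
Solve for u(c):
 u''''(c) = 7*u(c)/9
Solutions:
 u(c) = C1*exp(-sqrt(3)*7^(1/4)*c/3) + C2*exp(sqrt(3)*7^(1/4)*c/3) + C3*sin(sqrt(3)*7^(1/4)*c/3) + C4*cos(sqrt(3)*7^(1/4)*c/3)


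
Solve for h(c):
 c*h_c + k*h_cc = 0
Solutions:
 h(c) = C1 + C2*sqrt(k)*erf(sqrt(2)*c*sqrt(1/k)/2)


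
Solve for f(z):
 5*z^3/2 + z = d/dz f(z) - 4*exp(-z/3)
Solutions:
 f(z) = C1 + 5*z^4/8 + z^2/2 - 12*exp(-z/3)


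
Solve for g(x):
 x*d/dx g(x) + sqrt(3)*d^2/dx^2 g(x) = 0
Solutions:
 g(x) = C1 + C2*erf(sqrt(2)*3^(3/4)*x/6)


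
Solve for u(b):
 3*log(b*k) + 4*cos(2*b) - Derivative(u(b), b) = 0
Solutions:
 u(b) = C1 + 3*b*log(b*k) - 3*b + 2*sin(2*b)


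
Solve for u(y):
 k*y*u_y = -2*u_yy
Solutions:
 u(y) = Piecewise((-sqrt(pi)*C1*erf(sqrt(k)*y/2)/sqrt(k) - C2, (k > 0) | (k < 0)), (-C1*y - C2, True))


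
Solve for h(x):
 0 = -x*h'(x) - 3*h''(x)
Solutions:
 h(x) = C1 + C2*erf(sqrt(6)*x/6)


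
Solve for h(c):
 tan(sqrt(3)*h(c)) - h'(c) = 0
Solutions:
 h(c) = sqrt(3)*(pi - asin(C1*exp(sqrt(3)*c)))/3
 h(c) = sqrt(3)*asin(C1*exp(sqrt(3)*c))/3


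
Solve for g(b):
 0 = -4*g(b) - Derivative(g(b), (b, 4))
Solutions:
 g(b) = (C1*sin(b) + C2*cos(b))*exp(-b) + (C3*sin(b) + C4*cos(b))*exp(b)


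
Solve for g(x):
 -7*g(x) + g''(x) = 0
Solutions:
 g(x) = C1*exp(-sqrt(7)*x) + C2*exp(sqrt(7)*x)


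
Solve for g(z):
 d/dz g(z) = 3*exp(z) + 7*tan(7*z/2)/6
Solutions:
 g(z) = C1 + 3*exp(z) - log(cos(7*z/2))/3


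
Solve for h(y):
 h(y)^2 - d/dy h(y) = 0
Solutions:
 h(y) = -1/(C1 + y)


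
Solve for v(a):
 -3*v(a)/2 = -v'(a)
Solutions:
 v(a) = C1*exp(3*a/2)


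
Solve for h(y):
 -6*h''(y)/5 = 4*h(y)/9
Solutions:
 h(y) = C1*sin(sqrt(30)*y/9) + C2*cos(sqrt(30)*y/9)


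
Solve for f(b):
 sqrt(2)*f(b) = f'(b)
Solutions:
 f(b) = C1*exp(sqrt(2)*b)


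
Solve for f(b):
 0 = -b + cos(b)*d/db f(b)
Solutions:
 f(b) = C1 + Integral(b/cos(b), b)


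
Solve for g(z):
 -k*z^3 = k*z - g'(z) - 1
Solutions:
 g(z) = C1 + k*z^4/4 + k*z^2/2 - z


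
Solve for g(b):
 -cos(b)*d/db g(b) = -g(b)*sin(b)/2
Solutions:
 g(b) = C1/sqrt(cos(b))


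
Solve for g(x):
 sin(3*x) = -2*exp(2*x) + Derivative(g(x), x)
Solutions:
 g(x) = C1 + exp(2*x) - cos(3*x)/3


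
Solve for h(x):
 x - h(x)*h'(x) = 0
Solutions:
 h(x) = -sqrt(C1 + x^2)
 h(x) = sqrt(C1 + x^2)


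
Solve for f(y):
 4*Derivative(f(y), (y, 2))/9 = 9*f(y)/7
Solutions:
 f(y) = C1*exp(-9*sqrt(7)*y/14) + C2*exp(9*sqrt(7)*y/14)


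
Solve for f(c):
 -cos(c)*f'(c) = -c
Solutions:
 f(c) = C1 + Integral(c/cos(c), c)


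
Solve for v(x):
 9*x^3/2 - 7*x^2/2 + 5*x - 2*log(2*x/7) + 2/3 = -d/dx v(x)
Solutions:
 v(x) = C1 - 9*x^4/8 + 7*x^3/6 - 5*x^2/2 + 2*x*log(x) - 2*x*log(7) - 8*x/3 + 2*x*log(2)


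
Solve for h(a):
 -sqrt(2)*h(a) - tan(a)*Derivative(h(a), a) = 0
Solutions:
 h(a) = C1/sin(a)^(sqrt(2))


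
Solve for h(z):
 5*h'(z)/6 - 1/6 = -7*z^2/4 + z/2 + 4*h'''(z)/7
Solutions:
 h(z) = C1 + C2*exp(-sqrt(210)*z/12) + C3*exp(sqrt(210)*z/12) - 7*z^3/10 + 3*z^2/10 - 67*z/25


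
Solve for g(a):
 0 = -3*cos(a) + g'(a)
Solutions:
 g(a) = C1 + 3*sin(a)


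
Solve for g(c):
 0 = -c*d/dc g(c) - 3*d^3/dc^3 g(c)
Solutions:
 g(c) = C1 + Integral(C2*airyai(-3^(2/3)*c/3) + C3*airybi(-3^(2/3)*c/3), c)


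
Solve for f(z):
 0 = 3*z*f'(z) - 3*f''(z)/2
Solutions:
 f(z) = C1 + C2*erfi(z)


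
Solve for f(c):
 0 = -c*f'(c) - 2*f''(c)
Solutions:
 f(c) = C1 + C2*erf(c/2)


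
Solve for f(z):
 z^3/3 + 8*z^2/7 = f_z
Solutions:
 f(z) = C1 + z^4/12 + 8*z^3/21


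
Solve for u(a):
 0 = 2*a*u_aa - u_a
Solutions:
 u(a) = C1 + C2*a^(3/2)


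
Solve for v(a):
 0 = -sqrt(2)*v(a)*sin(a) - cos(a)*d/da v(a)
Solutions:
 v(a) = C1*cos(a)^(sqrt(2))


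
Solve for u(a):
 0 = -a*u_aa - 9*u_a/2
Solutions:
 u(a) = C1 + C2/a^(7/2)


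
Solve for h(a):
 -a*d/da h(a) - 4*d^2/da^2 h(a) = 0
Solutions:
 h(a) = C1 + C2*erf(sqrt(2)*a/4)


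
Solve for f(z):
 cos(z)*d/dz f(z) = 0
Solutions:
 f(z) = C1


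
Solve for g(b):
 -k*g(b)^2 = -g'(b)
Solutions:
 g(b) = -1/(C1 + b*k)


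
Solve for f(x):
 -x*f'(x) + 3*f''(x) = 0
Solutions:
 f(x) = C1 + C2*erfi(sqrt(6)*x/6)


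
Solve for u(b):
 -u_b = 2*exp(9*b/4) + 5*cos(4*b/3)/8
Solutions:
 u(b) = C1 - 8*exp(9*b/4)/9 - 15*sin(4*b/3)/32


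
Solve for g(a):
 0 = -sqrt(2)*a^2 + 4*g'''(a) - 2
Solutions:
 g(a) = C1 + C2*a + C3*a^2 + sqrt(2)*a^5/240 + a^3/12


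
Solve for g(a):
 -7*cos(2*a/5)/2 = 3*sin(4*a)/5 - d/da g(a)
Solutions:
 g(a) = C1 + 35*sin(2*a/5)/4 - 3*cos(4*a)/20


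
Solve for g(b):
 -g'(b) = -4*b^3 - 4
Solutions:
 g(b) = C1 + b^4 + 4*b


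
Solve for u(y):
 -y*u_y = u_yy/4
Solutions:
 u(y) = C1 + C2*erf(sqrt(2)*y)


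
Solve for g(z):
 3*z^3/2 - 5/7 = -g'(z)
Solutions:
 g(z) = C1 - 3*z^4/8 + 5*z/7


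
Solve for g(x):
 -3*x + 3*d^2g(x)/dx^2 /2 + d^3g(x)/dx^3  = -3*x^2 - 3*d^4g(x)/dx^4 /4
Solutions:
 g(x) = C1 + C2*x - x^4/6 + 7*x^3/9 - 5*x^2/9 + (C3*sin(sqrt(14)*x/3) + C4*cos(sqrt(14)*x/3))*exp(-2*x/3)


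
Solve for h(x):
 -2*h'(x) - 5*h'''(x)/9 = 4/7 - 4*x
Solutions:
 h(x) = C1 + C2*sin(3*sqrt(10)*x/5) + C3*cos(3*sqrt(10)*x/5) + x^2 - 2*x/7


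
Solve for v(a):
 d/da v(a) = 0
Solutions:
 v(a) = C1


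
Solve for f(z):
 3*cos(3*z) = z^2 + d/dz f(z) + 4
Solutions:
 f(z) = C1 - z^3/3 - 4*z + sin(3*z)


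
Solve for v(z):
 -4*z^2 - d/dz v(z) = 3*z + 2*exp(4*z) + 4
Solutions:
 v(z) = C1 - 4*z^3/3 - 3*z^2/2 - 4*z - exp(4*z)/2


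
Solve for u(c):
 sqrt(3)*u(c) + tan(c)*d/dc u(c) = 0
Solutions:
 u(c) = C1/sin(c)^(sqrt(3))


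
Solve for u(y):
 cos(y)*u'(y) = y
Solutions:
 u(y) = C1 + Integral(y/cos(y), y)


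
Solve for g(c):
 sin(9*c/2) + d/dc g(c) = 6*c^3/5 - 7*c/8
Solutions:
 g(c) = C1 + 3*c^4/10 - 7*c^2/16 + 2*cos(9*c/2)/9


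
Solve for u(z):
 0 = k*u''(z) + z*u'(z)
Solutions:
 u(z) = C1 + C2*sqrt(k)*erf(sqrt(2)*z*sqrt(1/k)/2)


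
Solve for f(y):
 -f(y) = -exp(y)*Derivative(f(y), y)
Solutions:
 f(y) = C1*exp(-exp(-y))


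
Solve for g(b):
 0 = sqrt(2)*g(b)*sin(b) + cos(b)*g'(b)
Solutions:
 g(b) = C1*cos(b)^(sqrt(2))


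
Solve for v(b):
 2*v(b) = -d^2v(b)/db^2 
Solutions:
 v(b) = C1*sin(sqrt(2)*b) + C2*cos(sqrt(2)*b)


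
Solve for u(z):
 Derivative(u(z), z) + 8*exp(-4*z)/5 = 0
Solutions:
 u(z) = C1 + 2*exp(-4*z)/5


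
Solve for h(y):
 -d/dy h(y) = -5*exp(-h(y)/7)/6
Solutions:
 h(y) = 7*log(C1 + 5*y/42)


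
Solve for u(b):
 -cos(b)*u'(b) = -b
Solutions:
 u(b) = C1 + Integral(b/cos(b), b)


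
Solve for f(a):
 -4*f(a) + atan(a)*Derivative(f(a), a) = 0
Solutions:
 f(a) = C1*exp(4*Integral(1/atan(a), a))


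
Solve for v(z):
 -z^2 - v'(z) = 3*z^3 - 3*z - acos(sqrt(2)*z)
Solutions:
 v(z) = C1 - 3*z^4/4 - z^3/3 + 3*z^2/2 + z*acos(sqrt(2)*z) - sqrt(2)*sqrt(1 - 2*z^2)/2


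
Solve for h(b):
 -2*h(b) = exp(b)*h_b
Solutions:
 h(b) = C1*exp(2*exp(-b))


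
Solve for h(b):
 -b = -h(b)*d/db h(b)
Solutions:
 h(b) = -sqrt(C1 + b^2)
 h(b) = sqrt(C1 + b^2)


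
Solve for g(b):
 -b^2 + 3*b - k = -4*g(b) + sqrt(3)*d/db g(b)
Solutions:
 g(b) = C1*exp(4*sqrt(3)*b/3) + b^2/4 - 3*b/4 + sqrt(3)*b/8 + k/4 - 3*sqrt(3)/16 + 3/32


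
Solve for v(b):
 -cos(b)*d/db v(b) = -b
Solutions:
 v(b) = C1 + Integral(b/cos(b), b)


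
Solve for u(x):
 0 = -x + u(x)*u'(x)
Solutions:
 u(x) = -sqrt(C1 + x^2)
 u(x) = sqrt(C1 + x^2)


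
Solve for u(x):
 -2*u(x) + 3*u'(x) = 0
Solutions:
 u(x) = C1*exp(2*x/3)


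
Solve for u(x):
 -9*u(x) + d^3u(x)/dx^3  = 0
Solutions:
 u(x) = C3*exp(3^(2/3)*x) + (C1*sin(3*3^(1/6)*x/2) + C2*cos(3*3^(1/6)*x/2))*exp(-3^(2/3)*x/2)


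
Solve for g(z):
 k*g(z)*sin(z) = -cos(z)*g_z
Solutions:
 g(z) = C1*exp(k*log(cos(z)))


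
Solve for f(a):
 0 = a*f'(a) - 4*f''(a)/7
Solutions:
 f(a) = C1 + C2*erfi(sqrt(14)*a/4)


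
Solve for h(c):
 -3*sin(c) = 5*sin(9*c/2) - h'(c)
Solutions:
 h(c) = C1 - 3*cos(c) - 10*cos(9*c/2)/9


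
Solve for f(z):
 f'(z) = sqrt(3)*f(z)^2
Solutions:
 f(z) = -1/(C1 + sqrt(3)*z)
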